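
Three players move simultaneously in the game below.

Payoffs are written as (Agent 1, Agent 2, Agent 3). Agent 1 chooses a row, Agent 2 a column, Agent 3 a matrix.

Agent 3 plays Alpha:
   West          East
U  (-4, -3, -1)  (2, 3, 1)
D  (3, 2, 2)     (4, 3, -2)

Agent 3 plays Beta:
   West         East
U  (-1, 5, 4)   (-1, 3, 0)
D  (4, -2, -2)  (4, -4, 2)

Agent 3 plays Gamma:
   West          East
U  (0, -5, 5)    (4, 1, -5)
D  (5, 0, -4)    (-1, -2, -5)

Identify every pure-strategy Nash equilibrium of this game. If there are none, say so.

Agent 1 against (West, Alpha): payoffs -4, 3 → best response D.
Agent 1 against (West, Beta): payoffs -1, 4 → best response D.
Agent 1 against (West, Gamma): payoffs 0, 5 → best response D.
Agent 1 against (East, Alpha): payoffs 2, 4 → best response D.
Agent 1 against (East, Beta): payoffs -1, 4 → best response D.
Agent 1 against (East, Gamma): payoffs 4, -1 → best response U.
Agent 2 against (U, Alpha): payoffs -3, 3 → best response East.
Agent 2 against (U, Beta): payoffs 5, 3 → best response West.
Agent 2 against (U, Gamma): payoffs -5, 1 → best response East.
Agent 2 against (D, Alpha): payoffs 2, 3 → best response East.
Agent 2 against (D, Beta): payoffs -2, -4 → best response West.
Agent 2 against (D, Gamma): payoffs 0, -2 → best response West.
Agent 3 against (U, West): payoffs -1, 4, 5 → best response Gamma.
Agent 3 against (U, East): payoffs 1, 0, -5 → best response Alpha.
Agent 3 against (D, West): payoffs 2, -2, -4 → best response Alpha.
Agent 3 against (D, East): payoffs -2, 2, -5 → best response Beta.
No profile is a mutual best response for all players.

none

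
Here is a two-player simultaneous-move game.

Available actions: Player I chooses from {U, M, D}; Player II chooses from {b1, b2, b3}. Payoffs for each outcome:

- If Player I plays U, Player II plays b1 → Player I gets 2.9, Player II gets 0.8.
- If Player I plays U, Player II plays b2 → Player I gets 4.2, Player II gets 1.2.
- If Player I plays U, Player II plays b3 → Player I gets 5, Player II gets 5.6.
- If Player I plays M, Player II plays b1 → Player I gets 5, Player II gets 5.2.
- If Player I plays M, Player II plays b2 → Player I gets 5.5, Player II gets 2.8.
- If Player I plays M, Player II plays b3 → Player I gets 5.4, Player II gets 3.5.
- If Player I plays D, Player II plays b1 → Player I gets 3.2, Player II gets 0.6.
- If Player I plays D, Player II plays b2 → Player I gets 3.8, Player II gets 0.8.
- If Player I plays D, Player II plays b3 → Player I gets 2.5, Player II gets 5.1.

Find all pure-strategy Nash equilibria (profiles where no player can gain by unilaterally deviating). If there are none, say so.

(M, b1)

Mark each player's best response to every combination of opponents' strategies; a profile where every player is best-responding is a pure Nash equilibrium.
Player I against b1: payoffs 2.9, 5, 3.2 → best response M.
Player I against b2: payoffs 4.2, 5.5, 3.8 → best response M.
Player I against b3: payoffs 5, 5.4, 2.5 → best response M.
Player II against U: payoffs 0.8, 1.2, 5.6 → best response b3.
Player II against M: payoffs 5.2, 2.8, 3.5 → best response b1.
Player II against D: payoffs 0.6, 0.8, 5.1 → best response b3.
Mutual best responses: (M, b1).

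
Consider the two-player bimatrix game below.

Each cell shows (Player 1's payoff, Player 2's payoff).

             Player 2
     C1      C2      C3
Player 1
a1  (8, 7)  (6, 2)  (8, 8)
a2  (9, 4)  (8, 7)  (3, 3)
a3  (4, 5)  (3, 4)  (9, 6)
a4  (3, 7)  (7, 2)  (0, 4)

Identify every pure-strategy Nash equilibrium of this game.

Mark each player's best response to every combination of opponents' strategies; a profile where every player is best-responding is a pure Nash equilibrium.
Player 1 against C1: payoffs 8, 9, 4, 3 → best response a2.
Player 1 against C2: payoffs 6, 8, 3, 7 → best response a2.
Player 1 against C3: payoffs 8, 3, 9, 0 → best response a3.
Player 2 against a1: payoffs 7, 2, 8 → best response C3.
Player 2 against a2: payoffs 4, 7, 3 → best response C2.
Player 2 against a3: payoffs 5, 4, 6 → best response C3.
Player 2 against a4: payoffs 7, 2, 4 → best response C1.
Mutual best responses: (a2, C2); (a3, C3).

Pure-strategy Nash equilibria: (a2, C2) and (a3, C3)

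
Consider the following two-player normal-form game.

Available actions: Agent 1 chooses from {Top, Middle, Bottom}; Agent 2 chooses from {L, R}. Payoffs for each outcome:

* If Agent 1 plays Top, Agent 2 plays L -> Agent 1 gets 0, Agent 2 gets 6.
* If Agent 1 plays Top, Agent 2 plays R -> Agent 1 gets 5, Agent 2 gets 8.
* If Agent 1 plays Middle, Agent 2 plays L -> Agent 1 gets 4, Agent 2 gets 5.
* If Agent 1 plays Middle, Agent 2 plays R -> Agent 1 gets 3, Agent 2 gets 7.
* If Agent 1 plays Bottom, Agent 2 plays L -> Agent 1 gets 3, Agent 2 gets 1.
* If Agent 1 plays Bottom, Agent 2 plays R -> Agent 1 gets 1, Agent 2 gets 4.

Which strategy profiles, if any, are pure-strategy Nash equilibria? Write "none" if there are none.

Agent 1 against L: payoffs 0, 4, 3 → best response Middle.
Agent 1 against R: payoffs 5, 3, 1 → best response Top.
Agent 2 against Top: payoffs 6, 8 → best response R.
Agent 2 against Middle: payoffs 5, 7 → best response R.
Agent 2 against Bottom: payoffs 1, 4 → best response R.
Mutual best responses: (Top, R).

The unique pure-strategy Nash equilibrium is (Top, R).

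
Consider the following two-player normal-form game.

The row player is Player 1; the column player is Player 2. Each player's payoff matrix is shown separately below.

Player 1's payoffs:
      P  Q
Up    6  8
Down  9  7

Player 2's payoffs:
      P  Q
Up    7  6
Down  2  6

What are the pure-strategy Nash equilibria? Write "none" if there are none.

Player 1 against P: payoffs 6, 9 → best response Down.
Player 1 against Q: payoffs 8, 7 → best response Up.
Player 2 against Up: payoffs 7, 6 → best response P.
Player 2 against Down: payoffs 2, 6 → best response Q.
No profile is a mutual best response for all players.

none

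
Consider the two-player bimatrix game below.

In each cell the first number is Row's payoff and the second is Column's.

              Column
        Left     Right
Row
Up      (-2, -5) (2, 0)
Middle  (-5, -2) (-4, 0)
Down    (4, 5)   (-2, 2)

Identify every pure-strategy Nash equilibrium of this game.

(Up, Right) and (Down, Left)

(Up, Left): Row can switch to Down (-2 → 4). Not NE.
(Up, Right): Row gets 2, best alternative -2; Column gets 0, best alternative -5. No profitable deviation — NE.
(Middle, Left): Row can switch to Up (-5 → -2). Not NE.
(Middle, Right): Row can switch to Up (-4 → 2). Not NE.
(Down, Left): Row gets 4, best alternative -2; Column gets 5, best alternative 2. No profitable deviation — NE.
(Down, Right): Row can switch to Up (-2 → 2). Not NE.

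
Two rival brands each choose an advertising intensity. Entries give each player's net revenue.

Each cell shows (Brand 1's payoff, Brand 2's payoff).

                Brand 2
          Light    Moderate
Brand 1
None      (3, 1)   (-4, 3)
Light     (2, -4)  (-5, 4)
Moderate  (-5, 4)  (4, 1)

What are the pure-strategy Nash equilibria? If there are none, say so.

This game has no pure Nash equilibrium.

Brand 1 against Light: payoffs 3, 2, -5 → best response None.
Brand 1 against Moderate: payoffs -4, -5, 4 → best response Moderate.
Brand 2 against None: payoffs 1, 3 → best response Moderate.
Brand 2 against Light: payoffs -4, 4 → best response Moderate.
Brand 2 against Moderate: payoffs 4, 1 → best response Light.
No profile is a mutual best response for all players.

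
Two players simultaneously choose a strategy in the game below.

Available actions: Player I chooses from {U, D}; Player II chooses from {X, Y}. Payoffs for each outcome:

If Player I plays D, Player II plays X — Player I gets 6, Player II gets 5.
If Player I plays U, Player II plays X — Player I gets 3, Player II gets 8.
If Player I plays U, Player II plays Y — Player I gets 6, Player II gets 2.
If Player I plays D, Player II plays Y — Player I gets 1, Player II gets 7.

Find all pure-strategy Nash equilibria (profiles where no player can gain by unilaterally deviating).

For each player, find the best response to each opponent profile; mutual best responses are the pure NE.
Player I against X: payoffs 3, 6 → best response D.
Player I against Y: payoffs 6, 1 → best response U.
Player II against U: payoffs 8, 2 → best response X.
Player II against D: payoffs 5, 7 → best response Y.
No profile is a mutual best response for all players.

none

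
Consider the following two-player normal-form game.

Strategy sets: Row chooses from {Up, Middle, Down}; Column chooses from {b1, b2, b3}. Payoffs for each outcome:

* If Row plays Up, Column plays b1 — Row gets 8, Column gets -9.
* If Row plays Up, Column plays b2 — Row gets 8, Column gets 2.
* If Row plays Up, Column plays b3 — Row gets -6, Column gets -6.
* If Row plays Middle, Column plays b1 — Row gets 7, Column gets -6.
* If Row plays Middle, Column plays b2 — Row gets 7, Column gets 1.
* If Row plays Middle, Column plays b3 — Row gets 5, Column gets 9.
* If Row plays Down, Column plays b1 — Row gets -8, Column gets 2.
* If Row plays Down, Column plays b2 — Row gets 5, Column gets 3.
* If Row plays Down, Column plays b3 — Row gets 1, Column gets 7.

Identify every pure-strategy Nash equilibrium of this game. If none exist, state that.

(Up, b2), (Middle, b3)

For each strategy profile, look for a profitable unilateral deviation.
(Up, b1): Column can switch to b2 (-9 → 2). Not NE.
(Up, b2): Row gets 8, best alternative 7; Column gets 2, best alternative -6. No profitable deviation — NE.
(Up, b3): Row can switch to Middle (-6 → 5). Not NE.
(Middle, b1): Row can switch to Up (7 → 8). Not NE.
(Middle, b2): Row can switch to Up (7 → 8). Not NE.
(Middle, b3): Row gets 5, best alternative 1; Column gets 9, best alternative 1. No profitable deviation — NE.
(Down, b1): Row can switch to Up (-8 → 8). Not NE.
(Down, b2): Row can switch to Up (5 → 8). Not NE.
(The remaining 1 profile has a profitable deviation by the same check.)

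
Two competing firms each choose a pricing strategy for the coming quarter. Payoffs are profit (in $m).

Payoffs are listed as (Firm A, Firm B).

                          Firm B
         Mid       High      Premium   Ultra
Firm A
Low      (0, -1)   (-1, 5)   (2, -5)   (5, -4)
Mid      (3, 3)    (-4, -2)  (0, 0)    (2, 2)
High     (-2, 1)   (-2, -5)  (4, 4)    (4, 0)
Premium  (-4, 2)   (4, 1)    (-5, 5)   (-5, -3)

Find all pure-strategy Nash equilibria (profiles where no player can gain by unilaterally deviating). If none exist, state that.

Pure-strategy Nash equilibria: (Mid, Mid); (High, Premium)

For each player, find the best response to each opponent profile; mutual best responses are the pure NE.
Firm A against Mid: payoffs 0, 3, -2, -4 → best response Mid.
Firm A against High: payoffs -1, -4, -2, 4 → best response Premium.
Firm A against Premium: payoffs 2, 0, 4, -5 → best response High.
Firm A against Ultra: payoffs 5, 2, 4, -5 → best response Low.
Firm B against Low: payoffs -1, 5, -5, -4 → best response High.
Firm B against Mid: payoffs 3, -2, 0, 2 → best response Mid.
Firm B against High: payoffs 1, -5, 4, 0 → best response Premium.
Firm B against Premium: payoffs 2, 1, 5, -3 → best response Premium.
Mutual best responses: (Mid, Mid); (High, Premium).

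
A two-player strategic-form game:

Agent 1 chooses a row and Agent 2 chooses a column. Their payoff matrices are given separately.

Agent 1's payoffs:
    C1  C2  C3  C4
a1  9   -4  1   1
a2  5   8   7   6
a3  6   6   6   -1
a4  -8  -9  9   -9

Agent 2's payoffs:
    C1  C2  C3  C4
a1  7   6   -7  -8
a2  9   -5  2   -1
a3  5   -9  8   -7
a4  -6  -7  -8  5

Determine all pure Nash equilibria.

Pure NE: (a1, C1)

Agent 1 against C1: payoffs 9, 5, 6, -8 → best response a1.
Agent 1 against C2: payoffs -4, 8, 6, -9 → best response a2.
Agent 1 against C3: payoffs 1, 7, 6, 9 → best response a4.
Agent 1 against C4: payoffs 1, 6, -1, -9 → best response a2.
Agent 2 against a1: payoffs 7, 6, -7, -8 → best response C1.
Agent 2 against a2: payoffs 9, -5, 2, -1 → best response C1.
Agent 2 against a3: payoffs 5, -9, 8, -7 → best response C3.
Agent 2 against a4: payoffs -6, -7, -8, 5 → best response C4.
Mutual best responses: (a1, C1).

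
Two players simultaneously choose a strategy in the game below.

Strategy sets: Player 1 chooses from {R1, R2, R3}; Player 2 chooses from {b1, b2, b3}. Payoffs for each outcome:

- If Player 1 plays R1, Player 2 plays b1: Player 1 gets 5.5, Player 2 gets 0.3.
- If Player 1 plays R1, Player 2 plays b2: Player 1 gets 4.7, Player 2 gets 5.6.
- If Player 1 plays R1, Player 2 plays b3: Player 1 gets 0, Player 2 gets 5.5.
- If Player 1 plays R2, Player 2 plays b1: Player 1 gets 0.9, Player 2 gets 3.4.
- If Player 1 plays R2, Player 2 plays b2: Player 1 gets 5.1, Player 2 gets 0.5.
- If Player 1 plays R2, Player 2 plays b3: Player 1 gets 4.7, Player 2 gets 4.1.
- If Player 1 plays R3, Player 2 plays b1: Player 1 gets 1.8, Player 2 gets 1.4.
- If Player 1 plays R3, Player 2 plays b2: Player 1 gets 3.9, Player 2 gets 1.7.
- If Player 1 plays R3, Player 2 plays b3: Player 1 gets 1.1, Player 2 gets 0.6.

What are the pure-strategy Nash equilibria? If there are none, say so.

The unique pure-strategy Nash equilibrium is (R2, b3).

For each player, find the best response to each opponent profile; mutual best responses are the pure NE.
Player 1 against b1: payoffs 5.5, 0.9, 1.8 → best response R1.
Player 1 against b2: payoffs 4.7, 5.1, 3.9 → best response R2.
Player 1 against b3: payoffs 0, 4.7, 1.1 → best response R2.
Player 2 against R1: payoffs 0.3, 5.6, 5.5 → best response b2.
Player 2 against R2: payoffs 3.4, 0.5, 4.1 → best response b3.
Player 2 against R3: payoffs 1.4, 1.7, 0.6 → best response b2.
Mutual best responses: (R2, b3).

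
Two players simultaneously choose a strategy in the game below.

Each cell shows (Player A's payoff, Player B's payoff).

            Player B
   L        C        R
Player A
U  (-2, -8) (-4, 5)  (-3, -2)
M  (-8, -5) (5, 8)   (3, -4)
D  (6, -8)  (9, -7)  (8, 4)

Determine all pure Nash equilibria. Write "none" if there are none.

Pure NE: (D, R)

(U, L): Player A can switch to D (-2 → 6). Not NE.
(U, C): Player A can switch to M (-4 → 5). Not NE.
(U, R): Player A can switch to M (-3 → 3). Not NE.
(M, L): Player A can switch to U (-8 → -2). Not NE.
(M, C): Player A can switch to D (5 → 9). Not NE.
(M, R): Player A can switch to D (3 → 8). Not NE.
(D, L): Player B can switch to C (-8 → -7). Not NE.
(D, C): Player B can switch to R (-7 → 4). Not NE.
(D, R): Player A gets 8, best alternative 3; Player B gets 4, best alternative -7. No profitable deviation — NE.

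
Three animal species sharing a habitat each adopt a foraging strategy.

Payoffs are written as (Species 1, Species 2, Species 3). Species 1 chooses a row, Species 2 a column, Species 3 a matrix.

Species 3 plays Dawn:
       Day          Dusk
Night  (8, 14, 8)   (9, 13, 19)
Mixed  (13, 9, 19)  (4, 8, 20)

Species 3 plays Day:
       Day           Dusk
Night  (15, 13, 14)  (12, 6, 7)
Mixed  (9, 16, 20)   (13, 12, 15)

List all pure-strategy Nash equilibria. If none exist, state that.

The unique pure-strategy Nash equilibrium is (Night, Day, Day).

Check each profile: it is a Nash equilibrium iff no player can strictly gain by switching unilaterally.
(Night, Day, Dawn): Species 1 can switch to Mixed (8 → 13). Not NE.
(Night, Day, Day): Species 1 gets 15, best alternative 9; Species 2 gets 13, best alternative 6; Species 3 gets 14, best alternative 8. No profitable deviation — NE.
(Night, Dusk, Dawn): Species 2 can switch to Day (13 → 14). Not NE.
(Night, Dusk, Day): Species 1 can switch to Mixed (12 → 13). Not NE.
(Mixed, Day, Dawn): Species 3 can switch to Day (19 → 20). Not NE.
(Mixed, Day, Day): Species 1 can switch to Night (9 → 15). Not NE.
(Mixed, Dusk, Dawn): Species 1 can switch to Night (4 → 9). Not NE.
(The remaining 1 profile has a profitable deviation by the same check.)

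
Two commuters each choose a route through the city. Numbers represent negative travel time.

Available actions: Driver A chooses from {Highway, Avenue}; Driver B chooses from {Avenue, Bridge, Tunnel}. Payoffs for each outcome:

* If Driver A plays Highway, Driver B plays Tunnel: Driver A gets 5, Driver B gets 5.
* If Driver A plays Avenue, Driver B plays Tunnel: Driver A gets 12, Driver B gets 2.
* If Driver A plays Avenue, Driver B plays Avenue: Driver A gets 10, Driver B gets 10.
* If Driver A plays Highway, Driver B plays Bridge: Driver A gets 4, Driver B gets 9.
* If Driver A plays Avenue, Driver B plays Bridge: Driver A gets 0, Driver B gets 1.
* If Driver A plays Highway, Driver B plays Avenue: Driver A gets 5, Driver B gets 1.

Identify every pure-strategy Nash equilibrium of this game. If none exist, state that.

(Highway, Bridge), (Avenue, Avenue)

Driver A against Avenue: payoffs 5, 10 → best response Avenue.
Driver A against Bridge: payoffs 4, 0 → best response Highway.
Driver A against Tunnel: payoffs 5, 12 → best response Avenue.
Driver B against Highway: payoffs 1, 9, 5 → best response Bridge.
Driver B against Avenue: payoffs 10, 1, 2 → best response Avenue.
Mutual best responses: (Highway, Bridge); (Avenue, Avenue).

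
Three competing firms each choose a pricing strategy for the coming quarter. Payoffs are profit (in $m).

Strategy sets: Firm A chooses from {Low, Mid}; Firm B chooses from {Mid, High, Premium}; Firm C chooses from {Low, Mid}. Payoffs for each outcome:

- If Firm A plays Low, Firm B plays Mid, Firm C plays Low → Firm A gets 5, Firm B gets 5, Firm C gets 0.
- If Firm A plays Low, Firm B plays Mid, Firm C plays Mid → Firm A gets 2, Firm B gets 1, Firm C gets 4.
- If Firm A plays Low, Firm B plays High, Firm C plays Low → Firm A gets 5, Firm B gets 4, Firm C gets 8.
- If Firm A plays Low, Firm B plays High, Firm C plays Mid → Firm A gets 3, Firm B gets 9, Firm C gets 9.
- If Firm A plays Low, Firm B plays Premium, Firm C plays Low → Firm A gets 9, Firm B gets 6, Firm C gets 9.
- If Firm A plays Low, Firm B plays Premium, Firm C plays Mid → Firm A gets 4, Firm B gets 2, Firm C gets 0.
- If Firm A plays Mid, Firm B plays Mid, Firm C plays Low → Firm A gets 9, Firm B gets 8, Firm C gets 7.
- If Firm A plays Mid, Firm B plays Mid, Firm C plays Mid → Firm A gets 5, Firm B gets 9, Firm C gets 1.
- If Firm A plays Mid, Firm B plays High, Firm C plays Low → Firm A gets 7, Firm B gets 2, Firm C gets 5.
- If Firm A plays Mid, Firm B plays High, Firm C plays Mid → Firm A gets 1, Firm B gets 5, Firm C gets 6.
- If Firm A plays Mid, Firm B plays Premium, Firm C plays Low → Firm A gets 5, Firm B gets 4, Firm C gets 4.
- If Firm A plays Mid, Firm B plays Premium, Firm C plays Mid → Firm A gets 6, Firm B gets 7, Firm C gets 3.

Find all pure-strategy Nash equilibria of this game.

Mark each player's best response to every combination of opponents' strategies; a profile where every player is best-responding is a pure Nash equilibrium.
Firm A against (Mid, Low): payoffs 5, 9 → best response Mid.
Firm A against (Mid, Mid): payoffs 2, 5 → best response Mid.
Firm A against (High, Low): payoffs 5, 7 → best response Mid.
Firm A against (High, Mid): payoffs 3, 1 → best response Low.
Firm A against (Premium, Low): payoffs 9, 5 → best response Low.
Firm A against (Premium, Mid): payoffs 4, 6 → best response Mid.
Firm B against (Low, Low): payoffs 5, 4, 6 → best response Premium.
Firm B against (Low, Mid): payoffs 1, 9, 2 → best response High.
Firm B against (Mid, Low): payoffs 8, 2, 4 → best response Mid.
Firm B against (Mid, Mid): payoffs 9, 5, 7 → best response Mid.
Firm C against (Low, Mid): payoffs 0, 4 → best response Mid.
Firm C against (Low, High): payoffs 8, 9 → best response Mid.
Firm C against (Low, Premium): payoffs 9, 0 → best response Low.
Firm C against (Mid, Mid): payoffs 7, 1 → best response Low.
Firm C against (Mid, High): payoffs 5, 6 → best response Mid.
Firm C against (Mid, Premium): payoffs 4, 3 → best response Low.
Mutual best responses: (Low, High, Mid); (Low, Premium, Low); (Mid, Mid, Low).

(Low, High, Mid); (Low, Premium, Low); (Mid, Mid, Low)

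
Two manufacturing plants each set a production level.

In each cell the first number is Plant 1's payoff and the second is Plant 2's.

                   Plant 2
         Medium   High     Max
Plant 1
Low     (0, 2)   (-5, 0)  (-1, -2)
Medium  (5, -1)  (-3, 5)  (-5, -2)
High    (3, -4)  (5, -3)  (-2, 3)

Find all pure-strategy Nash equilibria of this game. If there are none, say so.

(Low, Medium): Plant 1 can switch to Medium (0 → 5). Not NE.
(Low, High): Plant 1 can switch to Medium (-5 → -3). Not NE.
(Low, Max): Plant 2 can switch to Medium (-2 → 2). Not NE.
(Medium, Medium): Plant 2 can switch to High (-1 → 5). Not NE.
(Medium, High): Plant 1 can switch to High (-3 → 5). Not NE.
(Medium, Max): Plant 1 can switch to Low (-5 → -1). Not NE.
(High, Medium): Plant 1 can switch to Medium (3 → 5). Not NE.
(High, High): Plant 2 can switch to Max (-3 → 3). Not NE.
(High, Max): Plant 1 can switch to Low (-2 → -1). Not NE.

none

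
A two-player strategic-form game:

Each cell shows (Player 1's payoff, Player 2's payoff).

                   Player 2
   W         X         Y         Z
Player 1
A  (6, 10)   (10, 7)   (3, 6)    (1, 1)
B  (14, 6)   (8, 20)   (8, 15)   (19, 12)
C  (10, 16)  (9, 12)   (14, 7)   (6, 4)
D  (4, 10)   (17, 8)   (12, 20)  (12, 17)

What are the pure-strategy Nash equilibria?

(A, W): Player 1 can switch to B (6 → 14). Not NE.
(A, X): Player 1 can switch to D (10 → 17). Not NE.
(A, Y): Player 1 can switch to B (3 → 8). Not NE.
(A, Z): Player 1 can switch to B (1 → 19). Not NE.
(B, W): Player 2 can switch to X (6 → 20). Not NE.
(B, X): Player 1 can switch to A (8 → 10). Not NE.
(B, Y): Player 1 can switch to C (8 → 14). Not NE.
(B, Z): Player 2 can switch to X (12 → 20). Not NE.
(C, W): Player 1 can switch to B (10 → 14). Not NE.
(C, X): Player 1 can switch to A (9 → 10). Not NE.
(C, Y): Player 2 can switch to W (7 → 16). Not NE.
(C, Z): Player 1 can switch to B (6 → 19). Not NE.
(The remaining 4 profiles each have a profitable deviation by the same check.)

No pure-strategy Nash equilibrium.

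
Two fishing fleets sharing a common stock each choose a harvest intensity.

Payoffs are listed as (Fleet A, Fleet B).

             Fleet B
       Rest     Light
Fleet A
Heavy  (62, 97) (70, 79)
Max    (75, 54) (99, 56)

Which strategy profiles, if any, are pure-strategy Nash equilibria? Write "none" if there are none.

Pure NE: (Max, Light)

For each strategy profile, look for a profitable unilateral deviation.
(Heavy, Rest): Fleet A can switch to Max (62 → 75). Not NE.
(Heavy, Light): Fleet A can switch to Max (70 → 99). Not NE.
(Max, Rest): Fleet B can switch to Light (54 → 56). Not NE.
(Max, Light): Fleet A gets 99, best alternative 70; Fleet B gets 56, best alternative 54. No profitable deviation — NE.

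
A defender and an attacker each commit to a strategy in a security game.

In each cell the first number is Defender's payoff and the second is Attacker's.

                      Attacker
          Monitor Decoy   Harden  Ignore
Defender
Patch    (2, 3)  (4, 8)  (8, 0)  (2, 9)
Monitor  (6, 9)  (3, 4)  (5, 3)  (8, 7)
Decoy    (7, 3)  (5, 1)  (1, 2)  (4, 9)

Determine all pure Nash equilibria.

Defender against Monitor: payoffs 2, 6, 7 → best response Decoy.
Defender against Decoy: payoffs 4, 3, 5 → best response Decoy.
Defender against Harden: payoffs 8, 5, 1 → best response Patch.
Defender against Ignore: payoffs 2, 8, 4 → best response Monitor.
Attacker against Patch: payoffs 3, 8, 0, 9 → best response Ignore.
Attacker against Monitor: payoffs 9, 4, 3, 7 → best response Monitor.
Attacker against Decoy: payoffs 3, 1, 2, 9 → best response Ignore.
No profile is a mutual best response for all players.

There is no pure-strategy Nash equilibrium.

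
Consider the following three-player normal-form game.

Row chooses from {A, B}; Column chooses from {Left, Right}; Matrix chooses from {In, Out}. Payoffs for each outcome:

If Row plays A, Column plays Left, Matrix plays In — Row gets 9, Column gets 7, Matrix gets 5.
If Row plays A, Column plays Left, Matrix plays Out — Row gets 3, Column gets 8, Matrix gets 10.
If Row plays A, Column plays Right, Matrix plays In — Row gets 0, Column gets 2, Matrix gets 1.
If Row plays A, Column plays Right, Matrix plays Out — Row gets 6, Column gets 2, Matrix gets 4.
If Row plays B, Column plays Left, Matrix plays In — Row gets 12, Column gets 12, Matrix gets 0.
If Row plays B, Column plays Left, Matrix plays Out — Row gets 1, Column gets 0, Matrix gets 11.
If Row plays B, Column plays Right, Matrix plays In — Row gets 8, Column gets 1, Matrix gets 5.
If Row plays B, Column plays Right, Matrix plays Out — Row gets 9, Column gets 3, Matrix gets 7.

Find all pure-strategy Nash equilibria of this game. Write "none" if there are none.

The pure Nash equilibria are (A, Left, Out), (B, Right, Out).

(A, Left, In): Row can switch to B (9 → 12). Not NE.
(A, Left, Out): Row gets 3, best alternative 1; Column gets 8, best alternative 2; Matrix gets 10, best alternative 5. No profitable deviation — NE.
(A, Right, In): Row can switch to B (0 → 8). Not NE.
(A, Right, Out): Row can switch to B (6 → 9). Not NE.
(B, Left, In): Matrix can switch to Out (0 → 11). Not NE.
(B, Left, Out): Row can switch to A (1 → 3). Not NE.
(B, Right, In): Column can switch to Left (1 → 12). Not NE.
(B, Right, Out): Row gets 9, best alternative 6; Column gets 3, best alternative 0; Matrix gets 7, best alternative 5. No profitable deviation — NE.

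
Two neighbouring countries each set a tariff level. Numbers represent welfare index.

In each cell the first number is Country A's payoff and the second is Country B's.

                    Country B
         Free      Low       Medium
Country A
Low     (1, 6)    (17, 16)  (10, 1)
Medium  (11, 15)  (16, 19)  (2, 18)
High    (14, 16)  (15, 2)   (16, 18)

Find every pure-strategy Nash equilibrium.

(Low, Low) and (High, Medium)

Country A against Free: payoffs 1, 11, 14 → best response High.
Country A against Low: payoffs 17, 16, 15 → best response Low.
Country A against Medium: payoffs 10, 2, 16 → best response High.
Country B against Low: payoffs 6, 16, 1 → best response Low.
Country B against Medium: payoffs 15, 19, 18 → best response Low.
Country B against High: payoffs 16, 2, 18 → best response Medium.
Mutual best responses: (Low, Low); (High, Medium).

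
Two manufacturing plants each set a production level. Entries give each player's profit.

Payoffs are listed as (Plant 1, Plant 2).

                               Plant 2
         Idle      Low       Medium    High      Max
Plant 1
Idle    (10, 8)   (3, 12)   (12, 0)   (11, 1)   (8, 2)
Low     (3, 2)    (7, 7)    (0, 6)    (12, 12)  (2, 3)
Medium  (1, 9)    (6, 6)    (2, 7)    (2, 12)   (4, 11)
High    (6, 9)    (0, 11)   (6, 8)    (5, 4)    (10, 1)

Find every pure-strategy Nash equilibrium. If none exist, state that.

The unique pure-strategy Nash equilibrium is (Low, High).

Plant 1 against Idle: payoffs 10, 3, 1, 6 → best response Idle.
Plant 1 against Low: payoffs 3, 7, 6, 0 → best response Low.
Plant 1 against Medium: payoffs 12, 0, 2, 6 → best response Idle.
Plant 1 against High: payoffs 11, 12, 2, 5 → best response Low.
Plant 1 against Max: payoffs 8, 2, 4, 10 → best response High.
Plant 2 against Idle: payoffs 8, 12, 0, 1, 2 → best response Low.
Plant 2 against Low: payoffs 2, 7, 6, 12, 3 → best response High.
Plant 2 against Medium: payoffs 9, 6, 7, 12, 11 → best response High.
Plant 2 against High: payoffs 9, 11, 8, 4, 1 → best response Low.
Mutual best responses: (Low, High).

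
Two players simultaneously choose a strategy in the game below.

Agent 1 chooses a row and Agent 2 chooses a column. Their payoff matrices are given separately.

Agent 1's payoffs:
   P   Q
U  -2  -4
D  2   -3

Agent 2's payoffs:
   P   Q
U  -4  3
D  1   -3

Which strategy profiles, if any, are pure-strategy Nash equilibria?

The unique pure-strategy Nash equilibrium is (D, P).

Agent 1 against P: payoffs -2, 2 → best response D.
Agent 1 against Q: payoffs -4, -3 → best response D.
Agent 2 against U: payoffs -4, 3 → best response Q.
Agent 2 against D: payoffs 1, -3 → best response P.
Mutual best responses: (D, P).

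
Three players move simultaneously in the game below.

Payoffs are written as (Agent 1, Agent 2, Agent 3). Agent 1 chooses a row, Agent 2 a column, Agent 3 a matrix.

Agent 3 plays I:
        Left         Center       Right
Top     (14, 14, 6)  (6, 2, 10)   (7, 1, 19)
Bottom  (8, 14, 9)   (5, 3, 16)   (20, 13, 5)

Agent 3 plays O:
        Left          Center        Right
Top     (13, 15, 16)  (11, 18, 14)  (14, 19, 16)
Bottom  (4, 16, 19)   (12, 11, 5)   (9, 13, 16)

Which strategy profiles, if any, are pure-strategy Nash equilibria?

For each strategy profile, look for a profitable unilateral deviation.
(Top, Left, I): Agent 3 can switch to O (6 → 16). Not NE.
(Top, Left, O): Agent 2 can switch to Center (15 → 18). Not NE.
(Top, Center, I): Agent 2 can switch to Left (2 → 14). Not NE.
(Top, Center, O): Agent 1 can switch to Bottom (11 → 12). Not NE.
(Top, Right, I): Agent 1 can switch to Bottom (7 → 20). Not NE.
(Top, Right, O): Agent 3 can switch to I (16 → 19). Not NE.
(Bottom, Left, I): Agent 1 can switch to Top (8 → 14). Not NE.
(Bottom, Left, O): Agent 1 can switch to Top (4 → 13). Not NE.
(The remaining 4 profiles each have a profitable deviation by the same check.)

none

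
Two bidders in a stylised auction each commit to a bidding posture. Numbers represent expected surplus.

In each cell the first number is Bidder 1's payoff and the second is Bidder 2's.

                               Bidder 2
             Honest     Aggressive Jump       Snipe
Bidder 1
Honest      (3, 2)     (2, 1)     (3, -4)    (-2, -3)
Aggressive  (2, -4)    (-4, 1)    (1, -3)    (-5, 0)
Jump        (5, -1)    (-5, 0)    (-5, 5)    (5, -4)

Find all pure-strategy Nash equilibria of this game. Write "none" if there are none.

Mark each player's best response to every combination of opponents' strategies; a profile where every player is best-responding is a pure Nash equilibrium.
Bidder 1 against Honest: payoffs 3, 2, 5 → best response Jump.
Bidder 1 against Aggressive: payoffs 2, -4, -5 → best response Honest.
Bidder 1 against Jump: payoffs 3, 1, -5 → best response Honest.
Bidder 1 against Snipe: payoffs -2, -5, 5 → best response Jump.
Bidder 2 against Honest: payoffs 2, 1, -4, -3 → best response Honest.
Bidder 2 against Aggressive: payoffs -4, 1, -3, 0 → best response Aggressive.
Bidder 2 against Jump: payoffs -1, 0, 5, -4 → best response Jump.
No profile is a mutual best response for all players.

This game has no pure Nash equilibrium.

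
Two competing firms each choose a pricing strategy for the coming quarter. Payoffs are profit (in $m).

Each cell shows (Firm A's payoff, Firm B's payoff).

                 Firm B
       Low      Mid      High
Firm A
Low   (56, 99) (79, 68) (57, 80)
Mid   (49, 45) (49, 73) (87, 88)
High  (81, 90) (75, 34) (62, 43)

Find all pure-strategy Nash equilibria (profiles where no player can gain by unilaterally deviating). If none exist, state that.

Pure-strategy Nash equilibria: (Mid, High) and (High, Low)

(Low, Low): Firm A can switch to High (56 → 81). Not NE.
(Low, Mid): Firm B can switch to Low (68 → 99). Not NE.
(Low, High): Firm A can switch to Mid (57 → 87). Not NE.
(Mid, Low): Firm A can switch to Low (49 → 56). Not NE.
(Mid, Mid): Firm A can switch to Low (49 → 79). Not NE.
(Mid, High): Firm A gets 87, best alternative 62; Firm B gets 88, best alternative 73. No profitable deviation — NE.
(High, Low): Firm A gets 81, best alternative 56; Firm B gets 90, best alternative 43. No profitable deviation — NE.
(High, Mid): Firm A can switch to Low (75 → 79). Not NE.
(The remaining 1 profile has a profitable deviation by the same check.)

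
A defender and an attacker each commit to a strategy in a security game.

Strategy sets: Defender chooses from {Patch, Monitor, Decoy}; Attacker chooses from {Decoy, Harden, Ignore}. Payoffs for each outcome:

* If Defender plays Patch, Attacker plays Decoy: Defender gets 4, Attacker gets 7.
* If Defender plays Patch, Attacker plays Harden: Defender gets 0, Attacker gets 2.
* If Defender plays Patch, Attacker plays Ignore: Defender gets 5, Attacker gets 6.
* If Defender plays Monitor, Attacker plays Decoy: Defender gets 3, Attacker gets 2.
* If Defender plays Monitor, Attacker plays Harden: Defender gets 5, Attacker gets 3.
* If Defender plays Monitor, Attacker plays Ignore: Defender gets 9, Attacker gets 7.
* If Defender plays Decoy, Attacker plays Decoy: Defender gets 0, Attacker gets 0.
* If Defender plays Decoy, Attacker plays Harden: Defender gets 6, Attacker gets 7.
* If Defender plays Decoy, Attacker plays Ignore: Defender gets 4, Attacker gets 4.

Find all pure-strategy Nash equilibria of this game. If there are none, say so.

The pure Nash equilibria are (Patch, Decoy), (Monitor, Ignore), (Decoy, Harden).

(Patch, Decoy): Defender gets 4, best alternative 3; Attacker gets 7, best alternative 6. No profitable deviation — NE.
(Patch, Harden): Defender can switch to Monitor (0 → 5). Not NE.
(Patch, Ignore): Defender can switch to Monitor (5 → 9). Not NE.
(Monitor, Decoy): Defender can switch to Patch (3 → 4). Not NE.
(Monitor, Harden): Defender can switch to Decoy (5 → 6). Not NE.
(Monitor, Ignore): Defender gets 9, best alternative 5; Attacker gets 7, best alternative 3. No profitable deviation — NE.
(Decoy, Decoy): Defender can switch to Patch (0 → 4). Not NE.
(Decoy, Harden): Defender gets 6, best alternative 5; Attacker gets 7, best alternative 4. No profitable deviation — NE.
(Decoy, Ignore): Defender can switch to Patch (4 → 5). Not NE.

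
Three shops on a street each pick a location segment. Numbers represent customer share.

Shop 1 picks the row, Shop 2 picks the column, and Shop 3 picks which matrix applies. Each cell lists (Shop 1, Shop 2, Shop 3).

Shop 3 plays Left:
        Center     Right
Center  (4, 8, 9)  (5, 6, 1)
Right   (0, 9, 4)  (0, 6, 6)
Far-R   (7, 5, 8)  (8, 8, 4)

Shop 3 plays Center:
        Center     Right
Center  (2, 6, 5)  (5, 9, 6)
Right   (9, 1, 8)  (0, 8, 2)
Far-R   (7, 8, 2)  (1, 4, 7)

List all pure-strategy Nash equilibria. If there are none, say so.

For each player, find the best response to each opponent profile; mutual best responses are the pure NE.
Shop 1 against (Center, Left): payoffs 4, 0, 7 → best response Far-R.
Shop 1 against (Center, Center): payoffs 2, 9, 7 → best response Right.
Shop 1 against (Right, Left): payoffs 5, 0, 8 → best response Far-R.
Shop 1 against (Right, Center): payoffs 5, 0, 1 → best response Center.
Shop 2 against (Center, Left): payoffs 8, 6 → best response Center.
Shop 2 against (Center, Center): payoffs 6, 9 → best response Right.
Shop 2 against (Right, Left): payoffs 9, 6 → best response Center.
Shop 2 against (Right, Center): payoffs 1, 8 → best response Right.
Shop 2 against (Far-R, Left): payoffs 5, 8 → best response Right.
Shop 2 against (Far-R, Center): payoffs 8, 4 → best response Center.
Shop 3 against (Center, Center): payoffs 9, 5 → best response Left.
Shop 3 against (Center, Right): payoffs 1, 6 → best response Center.
Shop 3 against (Right, Center): payoffs 4, 8 → best response Center.
Shop 3 against (Right, Right): payoffs 6, 2 → best response Left.
Shop 3 against (Far-R, Center): payoffs 8, 2 → best response Left.
Shop 3 against (Far-R, Right): payoffs 4, 7 → best response Center.
Mutual best responses: (Center, Right, Center).

(Center, Right, Center)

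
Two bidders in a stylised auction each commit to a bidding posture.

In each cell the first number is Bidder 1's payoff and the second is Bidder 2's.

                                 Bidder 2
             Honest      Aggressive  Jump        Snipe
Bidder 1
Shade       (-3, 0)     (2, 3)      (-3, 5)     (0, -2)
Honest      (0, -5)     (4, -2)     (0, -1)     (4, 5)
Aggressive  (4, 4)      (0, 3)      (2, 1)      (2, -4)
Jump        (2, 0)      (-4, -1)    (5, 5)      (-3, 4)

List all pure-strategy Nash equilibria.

(Shade, Honest): Bidder 1 can switch to Honest (-3 → 0). Not NE.
(Shade, Aggressive): Bidder 1 can switch to Honest (2 → 4). Not NE.
(Shade, Jump): Bidder 1 can switch to Honest (-3 → 0). Not NE.
(Shade, Snipe): Bidder 1 can switch to Honest (0 → 4). Not NE.
(Honest, Honest): Bidder 1 can switch to Aggressive (0 → 4). Not NE.
(Honest, Aggressive): Bidder 2 can switch to Jump (-2 → -1). Not NE.
(Honest, Jump): Bidder 1 can switch to Aggressive (0 → 2). Not NE.
(Honest, Snipe): Bidder 1 gets 4, best alternative 2; Bidder 2 gets 5, best alternative -1. No profitable deviation — NE.
(Aggressive, Honest): Bidder 1 gets 4, best alternative 2; Bidder 2 gets 4, best alternative 3. No profitable deviation — NE.
(Aggressive, Aggressive): Bidder 1 can switch to Shade (0 → 2). Not NE.
(Jump, Jump): Bidder 1 gets 5, best alternative 2; Bidder 2 gets 5, best alternative 4. No profitable deviation — NE.
(The remaining 5 profiles each have a profitable deviation by the same check.)

(Honest, Snipe); (Aggressive, Honest); (Jump, Jump)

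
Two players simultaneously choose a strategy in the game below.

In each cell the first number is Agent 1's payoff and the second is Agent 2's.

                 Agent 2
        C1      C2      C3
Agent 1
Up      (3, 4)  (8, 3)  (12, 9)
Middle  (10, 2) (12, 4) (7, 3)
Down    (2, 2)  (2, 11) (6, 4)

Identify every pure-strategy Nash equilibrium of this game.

Agent 1 against C1: payoffs 3, 10, 2 → best response Middle.
Agent 1 against C2: payoffs 8, 12, 2 → best response Middle.
Agent 1 against C3: payoffs 12, 7, 6 → best response Up.
Agent 2 against Up: payoffs 4, 3, 9 → best response C3.
Agent 2 against Middle: payoffs 2, 4, 3 → best response C2.
Agent 2 against Down: payoffs 2, 11, 4 → best response C2.
Mutual best responses: (Up, C3); (Middle, C2).

The pure Nash equilibria are (Up, C3) and (Middle, C2).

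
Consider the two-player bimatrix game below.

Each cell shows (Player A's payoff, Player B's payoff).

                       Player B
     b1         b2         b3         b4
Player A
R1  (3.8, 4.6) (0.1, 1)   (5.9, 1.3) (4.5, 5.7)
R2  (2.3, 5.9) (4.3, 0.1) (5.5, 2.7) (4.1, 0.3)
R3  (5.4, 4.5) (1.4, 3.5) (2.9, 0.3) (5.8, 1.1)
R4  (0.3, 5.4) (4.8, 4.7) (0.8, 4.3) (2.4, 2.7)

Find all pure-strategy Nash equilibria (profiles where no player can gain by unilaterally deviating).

For each strategy profile, look for a profitable unilateral deviation.
(R1, b1): Player A can switch to R3 (3.8 → 5.4). Not NE.
(R1, b2): Player A can switch to R2 (0.1 → 4.3). Not NE.
(R1, b3): Player B can switch to b1 (1.3 → 4.6). Not NE.
(R1, b4): Player A can switch to R3 (4.5 → 5.8). Not NE.
(R2, b1): Player A can switch to R1 (2.3 → 3.8). Not NE.
(R2, b2): Player A can switch to R4 (4.3 → 4.8). Not NE.
(R2, b3): Player A can switch to R1 (5.5 → 5.9). Not NE.
(R2, b4): Player A can switch to R1 (4.1 → 4.5). Not NE.
(R3, b1): Player A gets 5.4, best alternative 3.8; Player B gets 4.5, best alternative 3.5. No profitable deviation — NE.
(R3, b2): Player A can switch to R2 (1.4 → 4.3). Not NE.
(R3, b3): Player A can switch to R1 (2.9 → 5.9). Not NE.
(The remaining 5 profiles each have a profitable deviation by the same check.)

The unique pure-strategy Nash equilibrium is (R3, b1).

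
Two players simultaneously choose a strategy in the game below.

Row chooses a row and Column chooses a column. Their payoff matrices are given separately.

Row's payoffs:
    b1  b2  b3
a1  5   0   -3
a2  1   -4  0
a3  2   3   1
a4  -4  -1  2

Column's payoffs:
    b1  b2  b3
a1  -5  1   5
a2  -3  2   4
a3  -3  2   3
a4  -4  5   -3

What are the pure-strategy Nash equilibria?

No pure-strategy Nash equilibrium.

Row against b1: payoffs 5, 1, 2, -4 → best response a1.
Row against b2: payoffs 0, -4, 3, -1 → best response a3.
Row against b3: payoffs -3, 0, 1, 2 → best response a4.
Column against a1: payoffs -5, 1, 5 → best response b3.
Column against a2: payoffs -3, 2, 4 → best response b3.
Column against a3: payoffs -3, 2, 3 → best response b3.
Column against a4: payoffs -4, 5, -3 → best response b2.
No profile is a mutual best response for all players.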